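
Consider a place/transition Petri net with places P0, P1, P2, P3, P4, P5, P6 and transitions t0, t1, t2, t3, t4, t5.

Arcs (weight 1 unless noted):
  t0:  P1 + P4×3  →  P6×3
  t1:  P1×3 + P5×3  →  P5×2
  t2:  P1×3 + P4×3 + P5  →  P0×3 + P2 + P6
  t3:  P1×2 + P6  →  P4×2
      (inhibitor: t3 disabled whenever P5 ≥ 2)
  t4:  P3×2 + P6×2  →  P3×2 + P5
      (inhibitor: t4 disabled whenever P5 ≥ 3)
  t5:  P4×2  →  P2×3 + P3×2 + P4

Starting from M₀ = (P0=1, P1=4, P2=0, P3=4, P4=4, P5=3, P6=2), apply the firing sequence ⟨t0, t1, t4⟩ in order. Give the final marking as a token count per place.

(P0=1, P1=0, P2=0, P3=4, P4=1, P5=3, P6=3)

step 1: fire t0:  (P0=1, P1=4, P2=0, P3=4, P4=4, P5=3, P6=2) → (P0=1, P1=3, P2=0, P3=4, P4=1, P5=3, P6=5)
step 2: fire t1:  (P0=1, P1=3, P2=0, P3=4, P4=1, P5=3, P6=5) → (P0=1, P1=0, P2=0, P3=4, P4=1, P5=2, P6=5)
step 3: fire t4:  (P0=1, P1=0, P2=0, P3=4, P4=1, P5=2, P6=5) → (P0=1, P1=0, P2=0, P3=4, P4=1, P5=3, P6=3)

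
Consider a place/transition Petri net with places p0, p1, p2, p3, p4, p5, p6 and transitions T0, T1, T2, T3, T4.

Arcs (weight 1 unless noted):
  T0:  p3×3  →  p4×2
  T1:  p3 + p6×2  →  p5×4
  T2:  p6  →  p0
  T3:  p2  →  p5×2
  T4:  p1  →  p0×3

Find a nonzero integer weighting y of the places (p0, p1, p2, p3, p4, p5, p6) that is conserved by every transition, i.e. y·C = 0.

y = (p0:0, p1:0, p2:2, p3:4, p4:6, p5:1, p6:0)

Incidence matrix C (rows=places, cols=transitions):
       T0   T1   T2   T3   T4
   p0   0    0    1    0    3
   p1   0    0    0    0   -1
   p2   0    0    0   -1    0
   p3  -3   -1    0    0    0
   p4   2    0    0    0    0
   p5   0    4    0    2    0
   p6   0   -2   -1    0    0

Candidate y = [0, 0, 2, 4, 6, 1, 0]; check y·C column-wise:
  col T0: 2·0 + 4·-3 + 6·2 + 1·0 = 0
  col T1: 2·0 + 4·-1 + 6·0 + 1·4 + 0·-2 = 0
  col T2: 0·1 + 2·0 + 4·0 + 6·0 + 1·0 + 0·-1 = 0
  col T3: 2·-1 + 4·0 + 6·0 + 1·2 = 0
  col T4: 0·3 + 0·-1 + 2·0 + 4·0 + 6·0 + 1·0 = 0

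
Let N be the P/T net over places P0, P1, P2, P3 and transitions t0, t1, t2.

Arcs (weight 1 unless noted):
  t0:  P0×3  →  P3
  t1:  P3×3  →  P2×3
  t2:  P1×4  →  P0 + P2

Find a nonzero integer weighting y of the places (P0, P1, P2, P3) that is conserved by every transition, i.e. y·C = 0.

Incidence matrix C (rows=places, cols=transitions):
       t0   t1   t2
   P0  -3    0    1
   P1   0    0   -4
   P2   0    3    1
   P3   1   -3    0

Candidate y = [1, 1, 3, 3]; check y·C column-wise:
  col t0: 1·-3 + 1·0 + 3·0 + 3·1 = 0
  col t1: 1·0 + 1·0 + 3·3 + 3·-3 = 0
  col t2: 1·1 + 1·-4 + 3·1 + 3·0 = 0

y = (P0:1, P1:1, P2:3, P3:3)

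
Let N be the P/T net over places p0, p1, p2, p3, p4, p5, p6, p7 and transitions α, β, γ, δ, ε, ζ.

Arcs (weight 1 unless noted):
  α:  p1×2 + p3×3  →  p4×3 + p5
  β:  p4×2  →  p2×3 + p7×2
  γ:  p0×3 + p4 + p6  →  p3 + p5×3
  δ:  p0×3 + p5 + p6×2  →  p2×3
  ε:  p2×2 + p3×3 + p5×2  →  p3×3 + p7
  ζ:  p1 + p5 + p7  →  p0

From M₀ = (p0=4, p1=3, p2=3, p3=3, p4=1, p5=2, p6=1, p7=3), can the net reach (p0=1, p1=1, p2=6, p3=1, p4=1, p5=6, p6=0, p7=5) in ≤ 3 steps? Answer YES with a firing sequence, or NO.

YES — reachable via ⟨α, β, γ⟩ (3 firings)

step 1: fire α:  (p0=4, p1=3, p2=3, p3=3, p4=1, p5=2, p6=1, p7=3) → (p0=4, p1=1, p2=3, p3=0, p4=4, p5=3, p6=1, p7=3)
step 2: fire β:  (p0=4, p1=1, p2=3, p3=0, p4=4, p5=3, p6=1, p7=3) → (p0=4, p1=1, p2=6, p3=0, p4=2, p5=3, p6=1, p7=5)
step 3: fire γ:  (p0=4, p1=1, p2=6, p3=0, p4=2, p5=3, p6=1, p7=5) → (p0=1, p1=1, p2=6, p3=1, p4=1, p5=6, p6=0, p7=5)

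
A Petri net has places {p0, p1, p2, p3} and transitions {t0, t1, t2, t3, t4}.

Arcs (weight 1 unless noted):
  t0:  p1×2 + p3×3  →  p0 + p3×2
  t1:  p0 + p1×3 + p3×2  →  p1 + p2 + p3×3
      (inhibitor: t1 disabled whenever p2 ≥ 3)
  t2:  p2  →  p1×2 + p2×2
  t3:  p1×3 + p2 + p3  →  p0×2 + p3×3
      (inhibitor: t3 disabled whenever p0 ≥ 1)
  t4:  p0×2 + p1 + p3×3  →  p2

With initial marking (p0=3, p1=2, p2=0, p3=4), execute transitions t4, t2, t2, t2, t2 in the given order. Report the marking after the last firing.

step 1: fire t4:  (p0=3, p1=2, p2=0, p3=4) → (p0=1, p1=1, p2=1, p3=1)
step 2: fire t2:  (p0=1, p1=1, p2=1, p3=1) → (p0=1, p1=3, p2=2, p3=1)
step 3: fire t2:  (p0=1, p1=3, p2=2, p3=1) → (p0=1, p1=5, p2=3, p3=1)
step 4: fire t2:  (p0=1, p1=5, p2=3, p3=1) → (p0=1, p1=7, p2=4, p3=1)
step 5: fire t2:  (p0=1, p1=7, p2=4, p3=1) → (p0=1, p1=9, p2=5, p3=1)

(p0=1, p1=9, p2=5, p3=1)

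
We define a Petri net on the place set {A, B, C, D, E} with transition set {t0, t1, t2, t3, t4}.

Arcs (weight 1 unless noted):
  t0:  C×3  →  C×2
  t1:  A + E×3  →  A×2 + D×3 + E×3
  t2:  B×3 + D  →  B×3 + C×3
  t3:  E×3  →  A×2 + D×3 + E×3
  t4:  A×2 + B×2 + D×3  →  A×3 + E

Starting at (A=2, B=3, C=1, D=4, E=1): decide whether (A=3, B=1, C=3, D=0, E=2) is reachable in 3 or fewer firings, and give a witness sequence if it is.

step 1: fire t2:  (A=2, B=3, C=1, D=4, E=1) → (A=2, B=3, C=4, D=3, E=1)
step 2: fire t0:  (A=2, B=3, C=4, D=3, E=1) → (A=2, B=3, C=3, D=3, E=1)
step 3: fire t4:  (A=2, B=3, C=3, D=3, E=1) → (A=3, B=1, C=3, D=0, E=2)

YES — reachable via ⟨t2, t0, t4⟩ (3 firings)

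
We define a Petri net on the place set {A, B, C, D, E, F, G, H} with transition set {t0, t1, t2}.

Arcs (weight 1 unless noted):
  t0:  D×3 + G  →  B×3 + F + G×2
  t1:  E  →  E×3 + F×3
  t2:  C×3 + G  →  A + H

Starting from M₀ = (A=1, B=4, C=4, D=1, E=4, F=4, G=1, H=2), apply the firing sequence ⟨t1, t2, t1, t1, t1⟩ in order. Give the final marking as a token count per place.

step 1: fire t1:  (A=1, B=4, C=4, D=1, E=4, F=4, G=1, H=2) → (A=1, B=4, C=4, D=1, E=6, F=7, G=1, H=2)
step 2: fire t2:  (A=1, B=4, C=4, D=1, E=6, F=7, G=1, H=2) → (A=2, B=4, C=1, D=1, E=6, F=7, G=0, H=3)
step 3: fire t1:  (A=2, B=4, C=1, D=1, E=6, F=7, G=0, H=3) → (A=2, B=4, C=1, D=1, E=8, F=10, G=0, H=3)
step 4: fire t1:  (A=2, B=4, C=1, D=1, E=8, F=10, G=0, H=3) → (A=2, B=4, C=1, D=1, E=10, F=13, G=0, H=3)
step 5: fire t1:  (A=2, B=4, C=1, D=1, E=10, F=13, G=0, H=3) → (A=2, B=4, C=1, D=1, E=12, F=16, G=0, H=3)

(A=2, B=4, C=1, D=1, E=12, F=16, G=0, H=3)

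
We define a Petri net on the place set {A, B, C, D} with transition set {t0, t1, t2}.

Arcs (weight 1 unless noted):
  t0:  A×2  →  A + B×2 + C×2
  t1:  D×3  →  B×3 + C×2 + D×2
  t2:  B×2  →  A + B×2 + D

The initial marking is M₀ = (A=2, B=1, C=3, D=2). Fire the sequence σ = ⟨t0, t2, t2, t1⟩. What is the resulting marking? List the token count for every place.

step 1: fire t0:  (A=2, B=1, C=3, D=2) → (A=1, B=3, C=5, D=2)
step 2: fire t2:  (A=1, B=3, C=5, D=2) → (A=2, B=3, C=5, D=3)
step 3: fire t2:  (A=2, B=3, C=5, D=3) → (A=3, B=3, C=5, D=4)
step 4: fire t1:  (A=3, B=3, C=5, D=4) → (A=3, B=6, C=7, D=3)

(A=3, B=6, C=7, D=3)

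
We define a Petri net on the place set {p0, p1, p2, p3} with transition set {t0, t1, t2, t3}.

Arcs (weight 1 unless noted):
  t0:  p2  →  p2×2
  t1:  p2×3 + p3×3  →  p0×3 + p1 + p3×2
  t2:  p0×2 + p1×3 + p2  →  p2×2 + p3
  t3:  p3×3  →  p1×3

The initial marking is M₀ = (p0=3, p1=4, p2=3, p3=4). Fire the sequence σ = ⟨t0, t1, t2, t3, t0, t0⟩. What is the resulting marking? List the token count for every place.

step 1: fire t0:  (p0=3, p1=4, p2=3, p3=4) → (p0=3, p1=4, p2=4, p3=4)
step 2: fire t1:  (p0=3, p1=4, p2=4, p3=4) → (p0=6, p1=5, p2=1, p3=3)
step 3: fire t2:  (p0=6, p1=5, p2=1, p3=3) → (p0=4, p1=2, p2=2, p3=4)
step 4: fire t3:  (p0=4, p1=2, p2=2, p3=4) → (p0=4, p1=5, p2=2, p3=1)
step 5: fire t0:  (p0=4, p1=5, p2=2, p3=1) → (p0=4, p1=5, p2=3, p3=1)
step 6: fire t0:  (p0=4, p1=5, p2=3, p3=1) → (p0=4, p1=5, p2=4, p3=1)

(p0=4, p1=5, p2=4, p3=1)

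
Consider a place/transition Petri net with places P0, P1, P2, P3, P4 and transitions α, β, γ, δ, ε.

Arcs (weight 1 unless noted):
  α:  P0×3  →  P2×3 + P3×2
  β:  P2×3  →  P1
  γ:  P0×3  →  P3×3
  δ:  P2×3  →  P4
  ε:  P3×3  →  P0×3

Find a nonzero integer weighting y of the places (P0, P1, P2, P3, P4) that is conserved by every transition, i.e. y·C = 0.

Incidence matrix C (rows=places, cols=transitions):
        α    β    γ    δ    ε
   P0  -3    0   -3    0    3
   P1   0    1    0    0    0
   P2   3   -3    0   -3    0
   P3   2    0    3    0   -3
   P4   0    0    0    1    0

Candidate y = [3, 3, 1, 3, 3]; check y·C column-wise:
  col α: 3·-3 + 3·0 + 1·3 + 3·2 + 3·0 = 0
  col β: 3·0 + 3·1 + 1·-3 + 3·0 + 3·0 = 0
  col γ: 3·-3 + 3·0 + 1·0 + 3·3 + 3·0 = 0
  col δ: 3·0 + 3·0 + 1·-3 + 3·0 + 3·1 = 0
  col ε: 3·3 + 3·0 + 1·0 + 3·-3 + 3·0 = 0

y = (P0:3, P1:3, P2:1, P3:3, P4:3)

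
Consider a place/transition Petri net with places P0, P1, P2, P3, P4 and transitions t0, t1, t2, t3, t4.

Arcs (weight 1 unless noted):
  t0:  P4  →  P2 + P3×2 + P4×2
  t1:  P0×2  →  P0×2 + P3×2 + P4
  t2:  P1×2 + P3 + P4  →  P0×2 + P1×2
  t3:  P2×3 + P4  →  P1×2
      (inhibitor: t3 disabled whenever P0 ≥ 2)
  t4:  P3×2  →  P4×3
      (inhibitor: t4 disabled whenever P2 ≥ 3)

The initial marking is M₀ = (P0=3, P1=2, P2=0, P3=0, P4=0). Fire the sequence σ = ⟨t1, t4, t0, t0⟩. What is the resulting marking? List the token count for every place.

step 1: fire t1:  (P0=3, P1=2, P2=0, P3=0, P4=0) → (P0=3, P1=2, P2=0, P3=2, P4=1)
step 2: fire t4:  (P0=3, P1=2, P2=0, P3=2, P4=1) → (P0=3, P1=2, P2=0, P3=0, P4=4)
step 3: fire t0:  (P0=3, P1=2, P2=0, P3=0, P4=4) → (P0=3, P1=2, P2=1, P3=2, P4=5)
step 4: fire t0:  (P0=3, P1=2, P2=1, P3=2, P4=5) → (P0=3, P1=2, P2=2, P3=4, P4=6)

(P0=3, P1=2, P2=2, P3=4, P4=6)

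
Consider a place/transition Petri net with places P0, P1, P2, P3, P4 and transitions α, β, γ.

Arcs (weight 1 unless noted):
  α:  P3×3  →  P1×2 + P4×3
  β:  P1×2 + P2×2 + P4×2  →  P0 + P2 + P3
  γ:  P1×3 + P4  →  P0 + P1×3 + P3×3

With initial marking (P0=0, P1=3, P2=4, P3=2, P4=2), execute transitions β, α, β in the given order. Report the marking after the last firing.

step 1: fire β:  (P0=0, P1=3, P2=4, P3=2, P4=2) → (P0=1, P1=1, P2=3, P3=3, P4=0)
step 2: fire α:  (P0=1, P1=1, P2=3, P3=3, P4=0) → (P0=1, P1=3, P2=3, P3=0, P4=3)
step 3: fire β:  (P0=1, P1=3, P2=3, P3=0, P4=3) → (P0=2, P1=1, P2=2, P3=1, P4=1)

(P0=2, P1=1, P2=2, P3=1, P4=1)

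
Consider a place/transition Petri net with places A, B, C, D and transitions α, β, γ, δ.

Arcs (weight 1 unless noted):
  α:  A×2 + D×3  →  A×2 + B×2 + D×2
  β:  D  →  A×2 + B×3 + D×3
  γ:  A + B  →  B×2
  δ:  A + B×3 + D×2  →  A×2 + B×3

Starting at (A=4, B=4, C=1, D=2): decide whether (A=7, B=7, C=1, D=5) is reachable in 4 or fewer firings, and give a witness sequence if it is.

depth 0: 1 marking
depth 1: 4 markings reached so far
depth 2: 10 markings reached so far
depth 3: 22 markings reached so far
depth 4: 41 markings reached so far
target is not among the 41 markings reachable within 4 steps

NO — not reachable within 4 firings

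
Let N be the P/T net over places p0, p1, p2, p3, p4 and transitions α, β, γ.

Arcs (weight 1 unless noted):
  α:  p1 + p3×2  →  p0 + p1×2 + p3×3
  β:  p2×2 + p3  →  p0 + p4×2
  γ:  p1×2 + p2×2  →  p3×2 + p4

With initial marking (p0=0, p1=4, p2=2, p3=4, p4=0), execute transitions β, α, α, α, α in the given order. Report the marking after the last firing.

(p0=5, p1=8, p2=0, p3=7, p4=2)

step 1: fire β:  (p0=0, p1=4, p2=2, p3=4, p4=0) → (p0=1, p1=4, p2=0, p3=3, p4=2)
step 2: fire α:  (p0=1, p1=4, p2=0, p3=3, p4=2) → (p0=2, p1=5, p2=0, p3=4, p4=2)
step 3: fire α:  (p0=2, p1=5, p2=0, p3=4, p4=2) → (p0=3, p1=6, p2=0, p3=5, p4=2)
step 4: fire α:  (p0=3, p1=6, p2=0, p3=5, p4=2) → (p0=4, p1=7, p2=0, p3=6, p4=2)
step 5: fire α:  (p0=4, p1=7, p2=0, p3=6, p4=2) → (p0=5, p1=8, p2=0, p3=7, p4=2)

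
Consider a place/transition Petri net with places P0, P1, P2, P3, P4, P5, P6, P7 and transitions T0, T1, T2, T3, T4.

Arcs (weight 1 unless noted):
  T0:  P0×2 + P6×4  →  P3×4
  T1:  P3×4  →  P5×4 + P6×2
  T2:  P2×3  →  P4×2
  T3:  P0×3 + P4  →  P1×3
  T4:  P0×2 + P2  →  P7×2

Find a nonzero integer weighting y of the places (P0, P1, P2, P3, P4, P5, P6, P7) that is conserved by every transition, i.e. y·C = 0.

Incidence matrix C (rows=places, cols=transitions):
       T0   T1   T2   T3   T4
   P0  -2    0    0   -3   -2
   P1   0    0    0    3    0
   P2   0    0   -3    0   -1
   P3   4   -4    0    0    0
   P4   0    0    2   -1    0
   P5   0    4    0    0    0
   P6  -4    2    0    0    0
   P7   0    0    0    0    2

Candidate y = [2, 0, -4, 1, -6, 1, 0, 0]; check y·C column-wise:
  col T0: 2·-2 + -4·0 + 1·4 + -6·0 + 1·0 + 0·-4 = 0
  col T1: 2·0 + -4·0 + 1·-4 + -6·0 + 1·4 + 0·2 = 0
  col T2: 2·0 + -4·-3 + 1·0 + -6·2 + 1·0 = 0
  col T3: 2·-3 + 0·3 + -4·0 + 1·0 + -6·-1 + 1·0 = 0
  col T4: 2·-2 + -4·-1 + 1·0 + -6·0 + 1·0 + 0·2 = 0

y = (P0:2, P1:0, P2:-4, P3:1, P4:-6, P5:1, P6:0, P7:0)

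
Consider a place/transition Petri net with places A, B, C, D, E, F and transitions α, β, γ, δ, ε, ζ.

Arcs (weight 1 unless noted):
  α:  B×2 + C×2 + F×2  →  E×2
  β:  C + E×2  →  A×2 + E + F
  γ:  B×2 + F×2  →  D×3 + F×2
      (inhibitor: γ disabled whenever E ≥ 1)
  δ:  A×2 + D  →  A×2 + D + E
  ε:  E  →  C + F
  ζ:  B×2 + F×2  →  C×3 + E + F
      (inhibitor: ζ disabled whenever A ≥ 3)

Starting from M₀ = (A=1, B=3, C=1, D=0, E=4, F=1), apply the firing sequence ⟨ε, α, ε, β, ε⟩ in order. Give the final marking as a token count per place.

step 1: fire ε:  (A=1, B=3, C=1, D=0, E=4, F=1) → (A=1, B=3, C=2, D=0, E=3, F=2)
step 2: fire α:  (A=1, B=3, C=2, D=0, E=3, F=2) → (A=1, B=1, C=0, D=0, E=5, F=0)
step 3: fire ε:  (A=1, B=1, C=0, D=0, E=5, F=0) → (A=1, B=1, C=1, D=0, E=4, F=1)
step 4: fire β:  (A=1, B=1, C=1, D=0, E=4, F=1) → (A=3, B=1, C=0, D=0, E=3, F=2)
step 5: fire ε:  (A=3, B=1, C=0, D=0, E=3, F=2) → (A=3, B=1, C=1, D=0, E=2, F=3)

(A=3, B=1, C=1, D=0, E=2, F=3)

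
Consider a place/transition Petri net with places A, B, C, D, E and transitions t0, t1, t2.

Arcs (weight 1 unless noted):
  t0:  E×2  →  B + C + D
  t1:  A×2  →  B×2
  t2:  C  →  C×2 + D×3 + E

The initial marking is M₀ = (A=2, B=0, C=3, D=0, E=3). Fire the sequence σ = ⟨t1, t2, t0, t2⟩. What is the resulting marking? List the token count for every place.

step 1: fire t1:  (A=2, B=0, C=3, D=0, E=3) → (A=0, B=2, C=3, D=0, E=3)
step 2: fire t2:  (A=0, B=2, C=3, D=0, E=3) → (A=0, B=2, C=4, D=3, E=4)
step 3: fire t0:  (A=0, B=2, C=4, D=3, E=4) → (A=0, B=3, C=5, D=4, E=2)
step 4: fire t2:  (A=0, B=3, C=5, D=4, E=2) → (A=0, B=3, C=6, D=7, E=3)

(A=0, B=3, C=6, D=7, E=3)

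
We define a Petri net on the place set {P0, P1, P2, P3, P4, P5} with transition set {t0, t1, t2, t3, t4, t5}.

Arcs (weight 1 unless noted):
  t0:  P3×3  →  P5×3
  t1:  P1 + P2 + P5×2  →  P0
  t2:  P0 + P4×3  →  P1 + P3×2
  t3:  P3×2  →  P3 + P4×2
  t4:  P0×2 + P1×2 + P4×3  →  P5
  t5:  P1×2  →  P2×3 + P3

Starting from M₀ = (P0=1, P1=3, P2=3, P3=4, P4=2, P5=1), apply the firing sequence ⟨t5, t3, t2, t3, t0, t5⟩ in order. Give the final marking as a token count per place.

(P0=0, P1=0, P2=9, P3=3, P4=3, P5=4)

step 1: fire t5:  (P0=1, P1=3, P2=3, P3=4, P4=2, P5=1) → (P0=1, P1=1, P2=6, P3=5, P4=2, P5=1)
step 2: fire t3:  (P0=1, P1=1, P2=6, P3=5, P4=2, P5=1) → (P0=1, P1=1, P2=6, P3=4, P4=4, P5=1)
step 3: fire t2:  (P0=1, P1=1, P2=6, P3=4, P4=4, P5=1) → (P0=0, P1=2, P2=6, P3=6, P4=1, P5=1)
step 4: fire t3:  (P0=0, P1=2, P2=6, P3=6, P4=1, P5=1) → (P0=0, P1=2, P2=6, P3=5, P4=3, P5=1)
step 5: fire t0:  (P0=0, P1=2, P2=6, P3=5, P4=3, P5=1) → (P0=0, P1=2, P2=6, P3=2, P4=3, P5=4)
step 6: fire t5:  (P0=0, P1=2, P2=6, P3=2, P4=3, P5=4) → (P0=0, P1=0, P2=9, P3=3, P4=3, P5=4)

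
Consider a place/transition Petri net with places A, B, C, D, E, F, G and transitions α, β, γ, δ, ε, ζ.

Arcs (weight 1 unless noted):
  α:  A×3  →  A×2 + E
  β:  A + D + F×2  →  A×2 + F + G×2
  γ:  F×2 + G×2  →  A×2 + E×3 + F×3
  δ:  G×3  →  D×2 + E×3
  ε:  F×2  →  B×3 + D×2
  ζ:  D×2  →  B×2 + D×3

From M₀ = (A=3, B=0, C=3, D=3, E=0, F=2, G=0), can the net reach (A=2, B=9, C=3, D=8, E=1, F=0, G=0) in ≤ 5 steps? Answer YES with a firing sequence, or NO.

YES — reachable via ⟨α, ε, ζ, ζ, ζ⟩ (5 firings)

step 1: fire α:  (A=3, B=0, C=3, D=3, E=0, F=2, G=0) → (A=2, B=0, C=3, D=3, E=1, F=2, G=0)
step 2: fire ε:  (A=2, B=0, C=3, D=3, E=1, F=2, G=0) → (A=2, B=3, C=3, D=5, E=1, F=0, G=0)
step 3: fire ζ:  (A=2, B=3, C=3, D=5, E=1, F=0, G=0) → (A=2, B=5, C=3, D=6, E=1, F=0, G=0)
step 4: fire ζ:  (A=2, B=5, C=3, D=6, E=1, F=0, G=0) → (A=2, B=7, C=3, D=7, E=1, F=0, G=0)
step 5: fire ζ:  (A=2, B=7, C=3, D=7, E=1, F=0, G=0) → (A=2, B=9, C=3, D=8, E=1, F=0, G=0)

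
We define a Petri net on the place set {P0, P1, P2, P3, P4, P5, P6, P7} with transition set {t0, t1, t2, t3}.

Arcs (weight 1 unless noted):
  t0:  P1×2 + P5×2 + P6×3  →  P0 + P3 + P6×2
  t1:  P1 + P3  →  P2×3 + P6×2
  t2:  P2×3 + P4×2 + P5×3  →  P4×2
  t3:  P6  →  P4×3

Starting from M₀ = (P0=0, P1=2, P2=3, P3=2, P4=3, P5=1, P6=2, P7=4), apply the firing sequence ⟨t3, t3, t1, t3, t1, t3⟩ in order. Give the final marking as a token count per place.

step 1: fire t3:  (P0=0, P1=2, P2=3, P3=2, P4=3, P5=1, P6=2, P7=4) → (P0=0, P1=2, P2=3, P3=2, P4=6, P5=1, P6=1, P7=4)
step 2: fire t3:  (P0=0, P1=2, P2=3, P3=2, P4=6, P5=1, P6=1, P7=4) → (P0=0, P1=2, P2=3, P3=2, P4=9, P5=1, P6=0, P7=4)
step 3: fire t1:  (P0=0, P1=2, P2=3, P3=2, P4=9, P5=1, P6=0, P7=4) → (P0=0, P1=1, P2=6, P3=1, P4=9, P5=1, P6=2, P7=4)
step 4: fire t3:  (P0=0, P1=1, P2=6, P3=1, P4=9, P5=1, P6=2, P7=4) → (P0=0, P1=1, P2=6, P3=1, P4=12, P5=1, P6=1, P7=4)
step 5: fire t1:  (P0=0, P1=1, P2=6, P3=1, P4=12, P5=1, P6=1, P7=4) → (P0=0, P1=0, P2=9, P3=0, P4=12, P5=1, P6=3, P7=4)
step 6: fire t3:  (P0=0, P1=0, P2=9, P3=0, P4=12, P5=1, P6=3, P7=4) → (P0=0, P1=0, P2=9, P3=0, P4=15, P5=1, P6=2, P7=4)

(P0=0, P1=0, P2=9, P3=0, P4=15, P5=1, P6=2, P7=4)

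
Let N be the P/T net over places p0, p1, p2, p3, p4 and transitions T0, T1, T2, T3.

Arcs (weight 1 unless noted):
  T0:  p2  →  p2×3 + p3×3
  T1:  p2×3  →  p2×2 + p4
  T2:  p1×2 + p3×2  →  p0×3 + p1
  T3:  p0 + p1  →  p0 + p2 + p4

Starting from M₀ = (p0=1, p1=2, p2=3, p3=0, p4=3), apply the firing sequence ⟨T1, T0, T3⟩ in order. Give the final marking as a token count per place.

(p0=1, p1=1, p2=5, p3=3, p4=5)

step 1: fire T1:  (p0=1, p1=2, p2=3, p3=0, p4=3) → (p0=1, p1=2, p2=2, p3=0, p4=4)
step 2: fire T0:  (p0=1, p1=2, p2=2, p3=0, p4=4) → (p0=1, p1=2, p2=4, p3=3, p4=4)
step 3: fire T3:  (p0=1, p1=2, p2=4, p3=3, p4=4) → (p0=1, p1=1, p2=5, p3=3, p4=5)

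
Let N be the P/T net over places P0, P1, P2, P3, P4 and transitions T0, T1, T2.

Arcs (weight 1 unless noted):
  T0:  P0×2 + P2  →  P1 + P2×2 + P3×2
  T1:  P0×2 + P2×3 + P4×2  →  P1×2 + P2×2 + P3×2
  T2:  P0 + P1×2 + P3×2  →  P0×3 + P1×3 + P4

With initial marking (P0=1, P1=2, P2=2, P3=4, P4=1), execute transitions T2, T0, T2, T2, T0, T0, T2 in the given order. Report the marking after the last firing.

(P0=3, P1=9, P2=5, P3=2, P4=5)

step 1: fire T2:  (P0=1, P1=2, P2=2, P3=4, P4=1) → (P0=3, P1=3, P2=2, P3=2, P4=2)
step 2: fire T0:  (P0=3, P1=3, P2=2, P3=2, P4=2) → (P0=1, P1=4, P2=3, P3=4, P4=2)
step 3: fire T2:  (P0=1, P1=4, P2=3, P3=4, P4=2) → (P0=3, P1=5, P2=3, P3=2, P4=3)
step 4: fire T2:  (P0=3, P1=5, P2=3, P3=2, P4=3) → (P0=5, P1=6, P2=3, P3=0, P4=4)
step 5: fire T0:  (P0=5, P1=6, P2=3, P3=0, P4=4) → (P0=3, P1=7, P2=4, P3=2, P4=4)
step 6: fire T0:  (P0=3, P1=7, P2=4, P3=2, P4=4) → (P0=1, P1=8, P2=5, P3=4, P4=4)
step 7: fire T2:  (P0=1, P1=8, P2=5, P3=4, P4=4) → (P0=3, P1=9, P2=5, P3=2, P4=5)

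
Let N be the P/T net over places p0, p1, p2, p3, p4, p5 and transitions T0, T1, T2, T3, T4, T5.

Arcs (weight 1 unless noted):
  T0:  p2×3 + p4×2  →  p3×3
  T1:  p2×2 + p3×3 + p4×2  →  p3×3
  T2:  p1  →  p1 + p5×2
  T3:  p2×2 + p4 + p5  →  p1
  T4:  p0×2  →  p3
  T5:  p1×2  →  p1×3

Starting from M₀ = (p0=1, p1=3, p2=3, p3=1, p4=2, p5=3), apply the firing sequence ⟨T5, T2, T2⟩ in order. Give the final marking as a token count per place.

step 1: fire T5:  (p0=1, p1=3, p2=3, p3=1, p4=2, p5=3) → (p0=1, p1=4, p2=3, p3=1, p4=2, p5=3)
step 2: fire T2:  (p0=1, p1=4, p2=3, p3=1, p4=2, p5=3) → (p0=1, p1=4, p2=3, p3=1, p4=2, p5=5)
step 3: fire T2:  (p0=1, p1=4, p2=3, p3=1, p4=2, p5=5) → (p0=1, p1=4, p2=3, p3=1, p4=2, p5=7)

(p0=1, p1=4, p2=3, p3=1, p4=2, p5=7)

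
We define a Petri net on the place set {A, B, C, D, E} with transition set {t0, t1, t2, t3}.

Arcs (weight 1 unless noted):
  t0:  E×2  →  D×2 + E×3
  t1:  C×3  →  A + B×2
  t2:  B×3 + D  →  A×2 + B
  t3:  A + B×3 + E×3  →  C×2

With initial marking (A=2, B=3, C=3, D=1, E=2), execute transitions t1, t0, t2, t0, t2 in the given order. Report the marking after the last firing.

step 1: fire t1:  (A=2, B=3, C=3, D=1, E=2) → (A=3, B=5, C=0, D=1, E=2)
step 2: fire t0:  (A=3, B=5, C=0, D=1, E=2) → (A=3, B=5, C=0, D=3, E=3)
step 3: fire t2:  (A=3, B=5, C=0, D=3, E=3) → (A=5, B=3, C=0, D=2, E=3)
step 4: fire t0:  (A=5, B=3, C=0, D=2, E=3) → (A=5, B=3, C=0, D=4, E=4)
step 5: fire t2:  (A=5, B=3, C=0, D=4, E=4) → (A=7, B=1, C=0, D=3, E=4)

(A=7, B=1, C=0, D=3, E=4)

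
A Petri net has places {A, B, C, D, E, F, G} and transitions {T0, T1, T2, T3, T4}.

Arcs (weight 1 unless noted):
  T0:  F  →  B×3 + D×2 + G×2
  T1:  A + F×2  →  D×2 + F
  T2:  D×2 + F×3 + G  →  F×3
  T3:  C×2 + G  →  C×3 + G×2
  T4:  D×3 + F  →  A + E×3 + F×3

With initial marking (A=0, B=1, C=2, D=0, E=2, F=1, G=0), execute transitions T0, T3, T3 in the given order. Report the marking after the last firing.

step 1: fire T0:  (A=0, B=1, C=2, D=0, E=2, F=1, G=0) → (A=0, B=4, C=2, D=2, E=2, F=0, G=2)
step 2: fire T3:  (A=0, B=4, C=2, D=2, E=2, F=0, G=2) → (A=0, B=4, C=3, D=2, E=2, F=0, G=3)
step 3: fire T3:  (A=0, B=4, C=3, D=2, E=2, F=0, G=3) → (A=0, B=4, C=4, D=2, E=2, F=0, G=4)

(A=0, B=4, C=4, D=2, E=2, F=0, G=4)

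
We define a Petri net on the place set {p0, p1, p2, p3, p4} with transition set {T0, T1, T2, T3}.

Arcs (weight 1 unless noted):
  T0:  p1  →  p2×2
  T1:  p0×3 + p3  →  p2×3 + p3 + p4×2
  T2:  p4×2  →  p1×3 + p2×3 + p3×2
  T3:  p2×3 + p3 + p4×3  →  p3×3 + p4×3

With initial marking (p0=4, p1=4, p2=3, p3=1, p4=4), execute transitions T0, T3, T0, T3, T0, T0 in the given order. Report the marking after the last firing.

(p0=4, p1=0, p2=5, p3=5, p4=4)

step 1: fire T0:  (p0=4, p1=4, p2=3, p3=1, p4=4) → (p0=4, p1=3, p2=5, p3=1, p4=4)
step 2: fire T3:  (p0=4, p1=3, p2=5, p3=1, p4=4) → (p0=4, p1=3, p2=2, p3=3, p4=4)
step 3: fire T0:  (p0=4, p1=3, p2=2, p3=3, p4=4) → (p0=4, p1=2, p2=4, p3=3, p4=4)
step 4: fire T3:  (p0=4, p1=2, p2=4, p3=3, p4=4) → (p0=4, p1=2, p2=1, p3=5, p4=4)
step 5: fire T0:  (p0=4, p1=2, p2=1, p3=5, p4=4) → (p0=4, p1=1, p2=3, p3=5, p4=4)
step 6: fire T0:  (p0=4, p1=1, p2=3, p3=5, p4=4) → (p0=4, p1=0, p2=5, p3=5, p4=4)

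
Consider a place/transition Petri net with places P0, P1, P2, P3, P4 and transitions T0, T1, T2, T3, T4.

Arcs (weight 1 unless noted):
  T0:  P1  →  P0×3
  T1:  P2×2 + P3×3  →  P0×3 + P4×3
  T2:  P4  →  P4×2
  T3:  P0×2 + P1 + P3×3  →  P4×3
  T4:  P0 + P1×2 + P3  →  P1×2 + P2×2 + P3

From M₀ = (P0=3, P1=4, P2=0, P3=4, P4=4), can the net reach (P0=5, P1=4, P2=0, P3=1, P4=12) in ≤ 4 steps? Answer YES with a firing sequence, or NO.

depth 0: 1 marking
depth 1: 5 markings reached so far
depth 2: 15 markings reached so far
depth 3: 33 markings reached so far
depth 4: 61 markings reached so far
target is not among the 61 markings reachable within 4 steps

NO — not reachable within 4 firings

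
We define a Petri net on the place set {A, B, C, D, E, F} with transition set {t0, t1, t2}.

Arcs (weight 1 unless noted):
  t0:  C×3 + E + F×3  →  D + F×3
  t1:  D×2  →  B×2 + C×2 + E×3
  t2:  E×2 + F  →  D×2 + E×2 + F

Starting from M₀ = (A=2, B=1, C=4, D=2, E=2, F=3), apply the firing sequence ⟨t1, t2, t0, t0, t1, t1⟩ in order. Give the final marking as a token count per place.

(A=2, B=7, C=4, D=0, E=9, F=3)

step 1: fire t1:  (A=2, B=1, C=4, D=2, E=2, F=3) → (A=2, B=3, C=6, D=0, E=5, F=3)
step 2: fire t2:  (A=2, B=3, C=6, D=0, E=5, F=3) → (A=2, B=3, C=6, D=2, E=5, F=3)
step 3: fire t0:  (A=2, B=3, C=6, D=2, E=5, F=3) → (A=2, B=3, C=3, D=3, E=4, F=3)
step 4: fire t0:  (A=2, B=3, C=3, D=3, E=4, F=3) → (A=2, B=3, C=0, D=4, E=3, F=3)
step 5: fire t1:  (A=2, B=3, C=0, D=4, E=3, F=3) → (A=2, B=5, C=2, D=2, E=6, F=3)
step 6: fire t1:  (A=2, B=5, C=2, D=2, E=6, F=3) → (A=2, B=7, C=4, D=0, E=9, F=3)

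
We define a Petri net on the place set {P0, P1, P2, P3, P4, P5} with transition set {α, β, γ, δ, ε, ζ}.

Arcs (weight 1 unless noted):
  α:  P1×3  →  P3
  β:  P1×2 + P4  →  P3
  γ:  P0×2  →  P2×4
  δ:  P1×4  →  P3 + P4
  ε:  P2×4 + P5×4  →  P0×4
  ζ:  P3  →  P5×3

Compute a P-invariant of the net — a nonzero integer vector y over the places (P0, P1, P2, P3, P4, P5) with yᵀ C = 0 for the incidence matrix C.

y = (P0:2, P1:1, P2:1, P3:3, P4:1, P5:1)

Incidence matrix C (rows=places, cols=transitions):
        α    β    γ    δ    ε    ζ
   P0   0    0   -2    0    4    0
   P1  -3   -2    0   -4    0    0
   P2   0    0    4    0   -4    0
   P3   1    1    0    1    0   -1
   P4   0   -1    0    1    0    0
   P5   0    0    0    0   -4    3

Candidate y = [2, 1, 1, 3, 1, 1]; check y·C column-wise:
  col α: 2·0 + 1·-3 + 1·0 + 3·1 + 1·0 + 1·0 = 0
  col β: 2·0 + 1·-2 + 1·0 + 3·1 + 1·-1 + 1·0 = 0
  col γ: 2·-2 + 1·0 + 1·4 + 3·0 + 1·0 + 1·0 = 0
  col δ: 2·0 + 1·-4 + 1·0 + 3·1 + 1·1 + 1·0 = 0
  col ε: 2·4 + 1·0 + 1·-4 + 3·0 + 1·0 + 1·-4 = 0
  col ζ: 2·0 + 1·0 + 1·0 + 3·-1 + 1·0 + 1·3 = 0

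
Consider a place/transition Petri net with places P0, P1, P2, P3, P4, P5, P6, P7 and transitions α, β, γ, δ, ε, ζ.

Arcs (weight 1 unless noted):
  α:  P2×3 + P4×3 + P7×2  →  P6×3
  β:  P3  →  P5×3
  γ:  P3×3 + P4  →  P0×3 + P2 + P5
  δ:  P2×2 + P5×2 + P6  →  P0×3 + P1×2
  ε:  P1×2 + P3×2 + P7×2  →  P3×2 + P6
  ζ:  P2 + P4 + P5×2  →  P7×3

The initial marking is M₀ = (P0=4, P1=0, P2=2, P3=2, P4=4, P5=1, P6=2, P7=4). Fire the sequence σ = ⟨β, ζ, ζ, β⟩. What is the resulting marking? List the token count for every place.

step 1: fire β:  (P0=4, P1=0, P2=2, P3=2, P4=4, P5=1, P6=2, P7=4) → (P0=4, P1=0, P2=2, P3=1, P4=4, P5=4, P6=2, P7=4)
step 2: fire ζ:  (P0=4, P1=0, P2=2, P3=1, P4=4, P5=4, P6=2, P7=4) → (P0=4, P1=0, P2=1, P3=1, P4=3, P5=2, P6=2, P7=7)
step 3: fire ζ:  (P0=4, P1=0, P2=1, P3=1, P4=3, P5=2, P6=2, P7=7) → (P0=4, P1=0, P2=0, P3=1, P4=2, P5=0, P6=2, P7=10)
step 4: fire β:  (P0=4, P1=0, P2=0, P3=1, P4=2, P5=0, P6=2, P7=10) → (P0=4, P1=0, P2=0, P3=0, P4=2, P5=3, P6=2, P7=10)

(P0=4, P1=0, P2=0, P3=0, P4=2, P5=3, P6=2, P7=10)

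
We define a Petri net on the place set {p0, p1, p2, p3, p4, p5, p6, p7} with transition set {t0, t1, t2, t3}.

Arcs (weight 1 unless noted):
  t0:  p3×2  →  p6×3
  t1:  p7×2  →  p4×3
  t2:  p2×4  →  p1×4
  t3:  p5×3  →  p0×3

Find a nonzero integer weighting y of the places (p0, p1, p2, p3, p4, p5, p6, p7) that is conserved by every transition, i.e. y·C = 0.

y = (p0:0, p1:1, p2:1, p3:0, p4:0, p5:0, p6:0, p7:0)

Incidence matrix C (rows=places, cols=transitions):
       t0   t1   t2   t3
   p0   0    0    0    3
   p1   0    0    4    0
   p2   0    0   -4    0
   p3  -2    0    0    0
   p4   0    3    0    0
   p5   0    0    0   -3
   p6   3    0    0    0
   p7   0   -2    0    0

Candidate y = [0, 1, 1, 0, 0, 0, 0, 0]; check y·C column-wise:
  col t0: 1·0 + 1·0 + 0·-2 + 0·3 = 0
  col t1: 1·0 + 1·0 + 0·3 + 0·-2 = 0
  col t2: 1·4 + 1·-4 = 0
  col t3: 0·3 + 1·0 + 1·0 + 0·-3 = 0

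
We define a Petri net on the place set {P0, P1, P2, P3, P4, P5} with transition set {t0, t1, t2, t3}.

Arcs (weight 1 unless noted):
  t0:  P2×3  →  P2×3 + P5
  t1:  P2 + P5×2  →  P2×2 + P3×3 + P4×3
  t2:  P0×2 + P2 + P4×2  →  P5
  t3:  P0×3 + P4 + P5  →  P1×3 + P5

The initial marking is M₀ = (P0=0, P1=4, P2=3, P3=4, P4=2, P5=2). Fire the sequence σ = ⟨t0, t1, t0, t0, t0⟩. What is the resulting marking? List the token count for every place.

(P0=0, P1=4, P2=4, P3=7, P4=5, P5=4)

step 1: fire t0:  (P0=0, P1=4, P2=3, P3=4, P4=2, P5=2) → (P0=0, P1=4, P2=3, P3=4, P4=2, P5=3)
step 2: fire t1:  (P0=0, P1=4, P2=3, P3=4, P4=2, P5=3) → (P0=0, P1=4, P2=4, P3=7, P4=5, P5=1)
step 3: fire t0:  (P0=0, P1=4, P2=4, P3=7, P4=5, P5=1) → (P0=0, P1=4, P2=4, P3=7, P4=5, P5=2)
step 4: fire t0:  (P0=0, P1=4, P2=4, P3=7, P4=5, P5=2) → (P0=0, P1=4, P2=4, P3=7, P4=5, P5=3)
step 5: fire t0:  (P0=0, P1=4, P2=4, P3=7, P4=5, P5=3) → (P0=0, P1=4, P2=4, P3=7, P4=5, P5=4)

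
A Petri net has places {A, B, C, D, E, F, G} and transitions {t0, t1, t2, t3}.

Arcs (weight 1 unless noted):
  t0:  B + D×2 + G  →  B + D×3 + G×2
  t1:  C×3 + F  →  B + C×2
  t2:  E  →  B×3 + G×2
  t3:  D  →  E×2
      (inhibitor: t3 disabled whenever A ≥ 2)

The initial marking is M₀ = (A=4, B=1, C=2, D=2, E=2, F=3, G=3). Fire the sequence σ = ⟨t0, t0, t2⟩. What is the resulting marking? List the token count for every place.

step 1: fire t0:  (A=4, B=1, C=2, D=2, E=2, F=3, G=3) → (A=4, B=1, C=2, D=3, E=2, F=3, G=4)
step 2: fire t0:  (A=4, B=1, C=2, D=3, E=2, F=3, G=4) → (A=4, B=1, C=2, D=4, E=2, F=3, G=5)
step 3: fire t2:  (A=4, B=1, C=2, D=4, E=2, F=3, G=5) → (A=4, B=4, C=2, D=4, E=1, F=3, G=7)

(A=4, B=4, C=2, D=4, E=1, F=3, G=7)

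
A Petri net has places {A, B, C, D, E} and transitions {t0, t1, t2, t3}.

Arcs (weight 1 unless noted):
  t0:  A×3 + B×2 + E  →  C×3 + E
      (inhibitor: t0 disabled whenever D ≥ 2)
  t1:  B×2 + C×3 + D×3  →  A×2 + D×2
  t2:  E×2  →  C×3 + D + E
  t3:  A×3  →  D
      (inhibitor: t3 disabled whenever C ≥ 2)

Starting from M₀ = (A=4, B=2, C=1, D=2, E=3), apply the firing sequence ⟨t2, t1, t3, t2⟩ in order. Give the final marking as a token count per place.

(A=3, B=0, C=4, D=4, E=1)

step 1: fire t2:  (A=4, B=2, C=1, D=2, E=3) → (A=4, B=2, C=4, D=3, E=2)
step 2: fire t1:  (A=4, B=2, C=4, D=3, E=2) → (A=6, B=0, C=1, D=2, E=2)
step 3: fire t3:  (A=6, B=0, C=1, D=2, E=2) → (A=3, B=0, C=1, D=3, E=2)
step 4: fire t2:  (A=3, B=0, C=1, D=3, E=2) → (A=3, B=0, C=4, D=4, E=1)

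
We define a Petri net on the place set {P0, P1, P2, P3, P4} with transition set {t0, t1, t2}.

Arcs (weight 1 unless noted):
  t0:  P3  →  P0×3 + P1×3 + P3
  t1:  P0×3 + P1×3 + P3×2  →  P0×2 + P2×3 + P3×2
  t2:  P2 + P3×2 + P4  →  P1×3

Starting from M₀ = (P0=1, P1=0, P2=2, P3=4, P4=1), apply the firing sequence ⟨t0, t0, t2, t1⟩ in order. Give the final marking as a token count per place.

step 1: fire t0:  (P0=1, P1=0, P2=2, P3=4, P4=1) → (P0=4, P1=3, P2=2, P3=4, P4=1)
step 2: fire t0:  (P0=4, P1=3, P2=2, P3=4, P4=1) → (P0=7, P1=6, P2=2, P3=4, P4=1)
step 3: fire t2:  (P0=7, P1=6, P2=2, P3=4, P4=1) → (P0=7, P1=9, P2=1, P3=2, P4=0)
step 4: fire t1:  (P0=7, P1=9, P2=1, P3=2, P4=0) → (P0=6, P1=6, P2=4, P3=2, P4=0)

(P0=6, P1=6, P2=4, P3=2, P4=0)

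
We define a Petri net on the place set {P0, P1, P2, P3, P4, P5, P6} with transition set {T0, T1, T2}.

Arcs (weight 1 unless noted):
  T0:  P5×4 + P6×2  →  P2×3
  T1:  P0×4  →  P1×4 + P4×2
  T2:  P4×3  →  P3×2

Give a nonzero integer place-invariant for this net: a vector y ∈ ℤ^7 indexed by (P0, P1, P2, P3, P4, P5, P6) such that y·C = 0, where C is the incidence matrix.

y = (P0:1, P1:1, P2:0, P3:0, P4:0, P5:0, P6:0)

Incidence matrix C (rows=places, cols=transitions):
       T0   T1   T2
   P0   0   -4    0
   P1   0    4    0
   P2   3    0    0
   P3   0    0    2
   P4   0    2   -3
   P5  -4    0    0
   P6  -2    0    0

Candidate y = [1, 1, 0, 0, 0, 0, 0]; check y·C column-wise:
  col T0: 1·0 + 1·0 + 0·3 + 0·-4 + 0·-2 = 0
  col T1: 1·-4 + 1·4 + 0·2 = 0
  col T2: 1·0 + 1·0 + 0·2 + 0·-3 = 0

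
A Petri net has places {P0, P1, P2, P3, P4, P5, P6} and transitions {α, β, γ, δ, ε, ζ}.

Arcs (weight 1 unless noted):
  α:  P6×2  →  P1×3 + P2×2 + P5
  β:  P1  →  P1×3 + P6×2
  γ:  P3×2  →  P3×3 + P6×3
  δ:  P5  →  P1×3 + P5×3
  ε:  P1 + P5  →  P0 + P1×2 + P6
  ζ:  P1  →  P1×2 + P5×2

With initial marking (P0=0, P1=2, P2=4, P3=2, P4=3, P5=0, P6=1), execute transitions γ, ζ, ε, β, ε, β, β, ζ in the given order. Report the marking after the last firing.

(P0=2, P1=12, P2=4, P3=3, P4=3, P5=2, P6=12)

step 1: fire γ:  (P0=0, P1=2, P2=4, P3=2, P4=3, P5=0, P6=1) → (P0=0, P1=2, P2=4, P3=3, P4=3, P5=0, P6=4)
step 2: fire ζ:  (P0=0, P1=2, P2=4, P3=3, P4=3, P5=0, P6=4) → (P0=0, P1=3, P2=4, P3=3, P4=3, P5=2, P6=4)
step 3: fire ε:  (P0=0, P1=3, P2=4, P3=3, P4=3, P5=2, P6=4) → (P0=1, P1=4, P2=4, P3=3, P4=3, P5=1, P6=5)
step 4: fire β:  (P0=1, P1=4, P2=4, P3=3, P4=3, P5=1, P6=5) → (P0=1, P1=6, P2=4, P3=3, P4=3, P5=1, P6=7)
step 5: fire ε:  (P0=1, P1=6, P2=4, P3=3, P4=3, P5=1, P6=7) → (P0=2, P1=7, P2=4, P3=3, P4=3, P5=0, P6=8)
step 6: fire β:  (P0=2, P1=7, P2=4, P3=3, P4=3, P5=0, P6=8) → (P0=2, P1=9, P2=4, P3=3, P4=3, P5=0, P6=10)
step 7: fire β:  (P0=2, P1=9, P2=4, P3=3, P4=3, P5=0, P6=10) → (P0=2, P1=11, P2=4, P3=3, P4=3, P5=0, P6=12)
step 8: fire ζ:  (P0=2, P1=11, P2=4, P3=3, P4=3, P5=0, P6=12) → (P0=2, P1=12, P2=4, P3=3, P4=3, P5=2, P6=12)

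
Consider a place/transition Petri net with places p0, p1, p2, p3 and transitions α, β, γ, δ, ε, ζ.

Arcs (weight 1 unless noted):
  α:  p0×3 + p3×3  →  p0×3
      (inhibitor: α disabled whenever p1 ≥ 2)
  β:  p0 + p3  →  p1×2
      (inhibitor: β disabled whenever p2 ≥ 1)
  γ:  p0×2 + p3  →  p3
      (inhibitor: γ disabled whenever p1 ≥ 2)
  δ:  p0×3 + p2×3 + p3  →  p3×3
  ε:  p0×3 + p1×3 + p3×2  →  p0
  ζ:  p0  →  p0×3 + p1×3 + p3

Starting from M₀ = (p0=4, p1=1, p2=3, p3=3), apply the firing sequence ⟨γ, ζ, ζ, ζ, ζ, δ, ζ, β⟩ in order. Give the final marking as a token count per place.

step 1: fire γ:  (p0=4, p1=1, p2=3, p3=3) → (p0=2, p1=1, p2=3, p3=3)
step 2: fire ζ:  (p0=2, p1=1, p2=3, p3=3) → (p0=4, p1=4, p2=3, p3=4)
step 3: fire ζ:  (p0=4, p1=4, p2=3, p3=4) → (p0=6, p1=7, p2=3, p3=5)
step 4: fire ζ:  (p0=6, p1=7, p2=3, p3=5) → (p0=8, p1=10, p2=3, p3=6)
step 5: fire ζ:  (p0=8, p1=10, p2=3, p3=6) → (p0=10, p1=13, p2=3, p3=7)
step 6: fire δ:  (p0=10, p1=13, p2=3, p3=7) → (p0=7, p1=13, p2=0, p3=9)
step 7: fire ζ:  (p0=7, p1=13, p2=0, p3=9) → (p0=9, p1=16, p2=0, p3=10)
step 8: fire β:  (p0=9, p1=16, p2=0, p3=10) → (p0=8, p1=18, p2=0, p3=9)

(p0=8, p1=18, p2=0, p3=9)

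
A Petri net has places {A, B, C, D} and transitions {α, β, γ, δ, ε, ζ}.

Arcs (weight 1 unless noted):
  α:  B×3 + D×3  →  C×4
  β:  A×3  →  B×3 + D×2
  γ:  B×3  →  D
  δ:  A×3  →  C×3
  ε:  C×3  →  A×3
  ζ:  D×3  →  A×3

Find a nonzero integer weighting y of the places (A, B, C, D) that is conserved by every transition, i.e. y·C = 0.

Incidence matrix C (rows=places, cols=transitions):
        α    β    γ    δ    ε    ζ
    A   0   -3    0   -3    3    3
    B  -3    3   -3    0    0    0
    C   4    0    0    3   -3    0
    D  -3    2    1    0    0   -3

Candidate y = [3, 1, 3, 3]; check y·C column-wise:
  col α: 3·0 + 1·-3 + 3·4 + 3·-3 = 0
  col β: 3·-3 + 1·3 + 3·0 + 3·2 = 0
  col γ: 3·0 + 1·-3 + 3·0 + 3·1 = 0
  col δ: 3·-3 + 1·0 + 3·3 + 3·0 = 0
  col ε: 3·3 + 1·0 + 3·-3 + 3·0 = 0
  col ζ: 3·3 + 1·0 + 3·0 + 3·-3 = 0

y = (A:3, B:1, C:3, D:3)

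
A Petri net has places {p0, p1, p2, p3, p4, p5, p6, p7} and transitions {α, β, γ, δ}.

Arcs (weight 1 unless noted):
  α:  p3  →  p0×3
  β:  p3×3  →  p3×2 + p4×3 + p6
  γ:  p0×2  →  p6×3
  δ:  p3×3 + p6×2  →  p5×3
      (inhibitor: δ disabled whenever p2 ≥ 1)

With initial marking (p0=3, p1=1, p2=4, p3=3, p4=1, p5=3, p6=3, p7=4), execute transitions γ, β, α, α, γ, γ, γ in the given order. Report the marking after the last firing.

step 1: fire γ:  (p0=3, p1=1, p2=4, p3=3, p4=1, p5=3, p6=3, p7=4) → (p0=1, p1=1, p2=4, p3=3, p4=1, p5=3, p6=6, p7=4)
step 2: fire β:  (p0=1, p1=1, p2=4, p3=3, p4=1, p5=3, p6=6, p7=4) → (p0=1, p1=1, p2=4, p3=2, p4=4, p5=3, p6=7, p7=4)
step 3: fire α:  (p0=1, p1=1, p2=4, p3=2, p4=4, p5=3, p6=7, p7=4) → (p0=4, p1=1, p2=4, p3=1, p4=4, p5=3, p6=7, p7=4)
step 4: fire α:  (p0=4, p1=1, p2=4, p3=1, p4=4, p5=3, p6=7, p7=4) → (p0=7, p1=1, p2=4, p3=0, p4=4, p5=3, p6=7, p7=4)
step 5: fire γ:  (p0=7, p1=1, p2=4, p3=0, p4=4, p5=3, p6=7, p7=4) → (p0=5, p1=1, p2=4, p3=0, p4=4, p5=3, p6=10, p7=4)
step 6: fire γ:  (p0=5, p1=1, p2=4, p3=0, p4=4, p5=3, p6=10, p7=4) → (p0=3, p1=1, p2=4, p3=0, p4=4, p5=3, p6=13, p7=4)
step 7: fire γ:  (p0=3, p1=1, p2=4, p3=0, p4=4, p5=3, p6=13, p7=4) → (p0=1, p1=1, p2=4, p3=0, p4=4, p5=3, p6=16, p7=4)

(p0=1, p1=1, p2=4, p3=0, p4=4, p5=3, p6=16, p7=4)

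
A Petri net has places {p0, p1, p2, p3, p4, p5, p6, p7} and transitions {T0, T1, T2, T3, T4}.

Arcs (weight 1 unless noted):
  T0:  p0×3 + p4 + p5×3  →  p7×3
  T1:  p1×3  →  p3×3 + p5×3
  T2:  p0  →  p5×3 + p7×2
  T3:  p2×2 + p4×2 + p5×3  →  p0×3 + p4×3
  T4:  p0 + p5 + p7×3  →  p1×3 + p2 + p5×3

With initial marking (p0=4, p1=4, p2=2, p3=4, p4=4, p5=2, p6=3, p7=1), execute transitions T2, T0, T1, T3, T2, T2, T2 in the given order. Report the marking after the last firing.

step 1: fire T2:  (p0=4, p1=4, p2=2, p3=4, p4=4, p5=2, p6=3, p7=1) → (p0=3, p1=4, p2=2, p3=4, p4=4, p5=5, p6=3, p7=3)
step 2: fire T0:  (p0=3, p1=4, p2=2, p3=4, p4=4, p5=5, p6=3, p7=3) → (p0=0, p1=4, p2=2, p3=4, p4=3, p5=2, p6=3, p7=6)
step 3: fire T1:  (p0=0, p1=4, p2=2, p3=4, p4=3, p5=2, p6=3, p7=6) → (p0=0, p1=1, p2=2, p3=7, p4=3, p5=5, p6=3, p7=6)
step 4: fire T3:  (p0=0, p1=1, p2=2, p3=7, p4=3, p5=5, p6=3, p7=6) → (p0=3, p1=1, p2=0, p3=7, p4=4, p5=2, p6=3, p7=6)
step 5: fire T2:  (p0=3, p1=1, p2=0, p3=7, p4=4, p5=2, p6=3, p7=6) → (p0=2, p1=1, p2=0, p3=7, p4=4, p5=5, p6=3, p7=8)
step 6: fire T2:  (p0=2, p1=1, p2=0, p3=7, p4=4, p5=5, p6=3, p7=8) → (p0=1, p1=1, p2=0, p3=7, p4=4, p5=8, p6=3, p7=10)
step 7: fire T2:  (p0=1, p1=1, p2=0, p3=7, p4=4, p5=8, p6=3, p7=10) → (p0=0, p1=1, p2=0, p3=7, p4=4, p5=11, p6=3, p7=12)

(p0=0, p1=1, p2=0, p3=7, p4=4, p5=11, p6=3, p7=12)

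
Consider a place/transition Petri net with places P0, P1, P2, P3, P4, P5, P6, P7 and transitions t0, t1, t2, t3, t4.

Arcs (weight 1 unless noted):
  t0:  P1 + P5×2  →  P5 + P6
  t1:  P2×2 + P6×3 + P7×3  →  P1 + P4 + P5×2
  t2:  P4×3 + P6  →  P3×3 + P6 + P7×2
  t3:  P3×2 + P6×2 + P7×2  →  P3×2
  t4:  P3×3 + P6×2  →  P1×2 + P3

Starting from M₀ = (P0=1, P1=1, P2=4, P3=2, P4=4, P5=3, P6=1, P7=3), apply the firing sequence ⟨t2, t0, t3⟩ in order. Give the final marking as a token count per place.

(P0=1, P1=0, P2=4, P3=5, P4=1, P5=2, P6=0, P7=3)

step 1: fire t2:  (P0=1, P1=1, P2=4, P3=2, P4=4, P5=3, P6=1, P7=3) → (P0=1, P1=1, P2=4, P3=5, P4=1, P5=3, P6=1, P7=5)
step 2: fire t0:  (P0=1, P1=1, P2=4, P3=5, P4=1, P5=3, P6=1, P7=5) → (P0=1, P1=0, P2=4, P3=5, P4=1, P5=2, P6=2, P7=5)
step 3: fire t3:  (P0=1, P1=0, P2=4, P3=5, P4=1, P5=2, P6=2, P7=5) → (P0=1, P1=0, P2=4, P3=5, P4=1, P5=2, P6=0, P7=3)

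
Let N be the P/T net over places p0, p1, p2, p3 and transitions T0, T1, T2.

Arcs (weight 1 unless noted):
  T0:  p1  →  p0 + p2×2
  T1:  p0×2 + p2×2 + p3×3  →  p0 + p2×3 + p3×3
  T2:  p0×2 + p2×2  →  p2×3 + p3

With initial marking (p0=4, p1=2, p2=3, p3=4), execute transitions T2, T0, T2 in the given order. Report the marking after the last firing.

(p0=1, p1=1, p2=7, p3=6)

step 1: fire T2:  (p0=4, p1=2, p2=3, p3=4) → (p0=2, p1=2, p2=4, p3=5)
step 2: fire T0:  (p0=2, p1=2, p2=4, p3=5) → (p0=3, p1=1, p2=6, p3=5)
step 3: fire T2:  (p0=3, p1=1, p2=6, p3=5) → (p0=1, p1=1, p2=7, p3=6)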